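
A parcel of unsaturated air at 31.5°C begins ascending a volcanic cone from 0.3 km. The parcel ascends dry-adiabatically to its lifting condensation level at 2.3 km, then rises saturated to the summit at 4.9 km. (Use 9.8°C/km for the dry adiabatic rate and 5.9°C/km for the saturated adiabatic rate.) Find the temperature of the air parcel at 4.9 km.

300 → 2300 m (dry, 9.8°C/km): ΔT = -9.8 × 2 = -19.6°C → T = 11.9°C
2300 → 4900 m (saturated, 5.9°C/km): ΔT = -5.9 × 2.6 = -15.34°C → T = -3.44°C

-3.44°C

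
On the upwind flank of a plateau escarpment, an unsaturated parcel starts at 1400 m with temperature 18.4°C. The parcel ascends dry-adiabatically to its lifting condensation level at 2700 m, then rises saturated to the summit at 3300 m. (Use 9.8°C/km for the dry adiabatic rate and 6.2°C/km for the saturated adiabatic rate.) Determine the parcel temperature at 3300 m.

1.94°C

Dry to 2700 m: -9.8 × 1.3 km = -12.74°C, so T = 5.66°C.
Saturated to 3300 m: -6.2 × 0.6 km = -3.72°C, so T = 1.94°C.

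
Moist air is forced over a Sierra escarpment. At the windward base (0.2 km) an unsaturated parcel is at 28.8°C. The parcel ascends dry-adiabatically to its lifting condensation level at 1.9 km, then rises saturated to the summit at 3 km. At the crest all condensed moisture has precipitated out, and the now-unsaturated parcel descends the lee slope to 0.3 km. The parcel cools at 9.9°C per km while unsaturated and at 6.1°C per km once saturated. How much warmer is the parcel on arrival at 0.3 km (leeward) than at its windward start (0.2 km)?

200 → 1900 m (dry, 9.9°C/km): ΔT = -9.9 × 1.7 = -16.83°C → T = 11.97°C
1900 → 3000 m (saturated, 6.1°C/km): ΔT = -6.1 × 1.1 = -6.71°C → T = 5.26°C
3000 → 300 m (dry descent, 9.9°C/km): ΔT = +9.9 × 2.7 = +26.73°C → T = 31.99°C
Net change vs windward start: 31.99 − 28.8 = +3.19°C

+3.19°C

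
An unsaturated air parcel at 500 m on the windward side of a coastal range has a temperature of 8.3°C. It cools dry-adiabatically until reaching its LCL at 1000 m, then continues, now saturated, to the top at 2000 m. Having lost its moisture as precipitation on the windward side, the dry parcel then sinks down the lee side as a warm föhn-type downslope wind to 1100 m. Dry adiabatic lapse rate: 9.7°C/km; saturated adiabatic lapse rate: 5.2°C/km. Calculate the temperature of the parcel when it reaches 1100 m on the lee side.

6.98°C

500 → 1000 m (dry, 9.7°C/km): ΔT = -9.7 × 0.5 = -4.85°C → T = 3.45°C
1000 → 2000 m (saturated, 5.2°C/km): ΔT = -5.2 × 1 = -5.2°C → T = -1.75°C
2000 → 1100 m (dry descent, 9.7°C/km): ΔT = +9.7 × 0.9 = +8.73°C → T = 6.98°C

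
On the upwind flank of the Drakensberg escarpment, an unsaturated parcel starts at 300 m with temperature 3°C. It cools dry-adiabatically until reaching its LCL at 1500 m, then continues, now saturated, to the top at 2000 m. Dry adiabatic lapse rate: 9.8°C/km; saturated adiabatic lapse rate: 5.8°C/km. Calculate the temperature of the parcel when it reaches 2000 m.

-11.66°C

300–1500 m, dry: Δz = 1.2 km ⇒ ΔT = -11.76°C; T = -8.76°C
1500–2000 m, saturated: Δz = 0.5 km ⇒ ΔT = -2.9°C; T = -11.66°C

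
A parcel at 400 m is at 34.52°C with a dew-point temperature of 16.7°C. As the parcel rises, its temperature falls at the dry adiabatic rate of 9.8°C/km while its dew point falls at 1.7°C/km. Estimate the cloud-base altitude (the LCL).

T and T_d converge at 9.8 − 1.7 = 8.1°C per km
Height above start = (34.52 − 16.7) / 8.1 = 2.2 km
LCL altitude = 400 m + 2200 m = 2600 m

2600 m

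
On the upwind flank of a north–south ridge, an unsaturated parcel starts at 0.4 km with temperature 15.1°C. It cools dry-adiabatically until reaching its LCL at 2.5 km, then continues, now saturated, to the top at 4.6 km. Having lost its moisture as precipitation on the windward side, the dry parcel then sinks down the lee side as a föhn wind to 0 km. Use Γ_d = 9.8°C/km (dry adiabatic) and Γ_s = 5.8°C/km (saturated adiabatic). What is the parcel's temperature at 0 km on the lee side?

27.42°C

Dry to 2500 m: -9.8 × 2.1 km = -20.58°C, so T = -5.48°C.
Saturated to 4600 m: -5.8 × 2.1 km = -12.18°C, so T = -17.66°C.
Dry descent to 0 m: +9.8 × 4.6 km = +45.08°C, so T = 27.42°C.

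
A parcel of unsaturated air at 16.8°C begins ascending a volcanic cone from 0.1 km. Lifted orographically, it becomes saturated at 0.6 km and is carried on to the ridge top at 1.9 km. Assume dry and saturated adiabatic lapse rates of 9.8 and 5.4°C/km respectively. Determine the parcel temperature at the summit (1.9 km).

4.88°C

100 → 600 m (dry, 9.8°C/km): ΔT = -9.8 × 0.5 = -4.9°C → T = 11.9°C
600 → 1900 m (saturated, 5.4°C/km): ΔT = -5.4 × 1.3 = -7.02°C → T = 4.88°C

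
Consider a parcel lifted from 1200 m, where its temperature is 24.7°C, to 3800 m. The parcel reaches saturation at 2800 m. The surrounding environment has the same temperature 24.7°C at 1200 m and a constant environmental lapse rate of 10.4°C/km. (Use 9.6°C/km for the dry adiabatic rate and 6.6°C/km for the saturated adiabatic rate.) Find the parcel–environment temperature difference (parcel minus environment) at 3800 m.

+5.08°C (parcel warmer than environment)

Parcel:
  1200–2800 m, dry: Δz = 1.6 km ⇒ ΔT = -15.36°C; T = 9.34°C
  2800–3800 m, saturated: Δz = 1 km ⇒ ΔT = -6.6°C; T = 2.74°C
Environment:
  1200–3800 m, environment: Δz = 2.6 km ⇒ ΔT = -27.04°C; T = -2.34°C
T_parcel − T_env = 2.74 − (-2.34) = +5.08°C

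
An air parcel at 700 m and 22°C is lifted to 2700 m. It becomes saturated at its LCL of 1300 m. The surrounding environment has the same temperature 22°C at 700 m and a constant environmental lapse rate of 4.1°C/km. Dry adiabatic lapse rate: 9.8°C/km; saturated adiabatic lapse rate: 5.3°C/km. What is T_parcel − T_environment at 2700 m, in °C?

Parcel:
  From 700 m to 1300 m (dry): cools by 9.8 × 0.6 = 5.88°C, giving 16.12°C.
  From 1300 m to 2700 m (saturated): cools by 5.3 × 1.4 = 7.42°C, giving 8.7°C.
Environment:
  From 700 m to 2700 m (environment): cools by 4.1 × 2 = 8.2°C, giving 13.8°C.
T_parcel − T_env = 8.7 − 13.8 = -5.1°C

-5.1°C (parcel cooler than environment)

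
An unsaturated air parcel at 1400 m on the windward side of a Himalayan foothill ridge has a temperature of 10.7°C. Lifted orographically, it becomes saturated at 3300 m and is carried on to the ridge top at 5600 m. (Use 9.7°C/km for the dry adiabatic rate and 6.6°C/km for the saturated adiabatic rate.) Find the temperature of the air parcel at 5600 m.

From 1400 m to 3300 m (dry): cools by 9.7 × 1.9 = 18.43°C, giving -7.73°C.
From 3300 m to 5600 m (saturated): cools by 6.6 × 2.3 = 15.18°C, giving -22.91°C.

-22.91°C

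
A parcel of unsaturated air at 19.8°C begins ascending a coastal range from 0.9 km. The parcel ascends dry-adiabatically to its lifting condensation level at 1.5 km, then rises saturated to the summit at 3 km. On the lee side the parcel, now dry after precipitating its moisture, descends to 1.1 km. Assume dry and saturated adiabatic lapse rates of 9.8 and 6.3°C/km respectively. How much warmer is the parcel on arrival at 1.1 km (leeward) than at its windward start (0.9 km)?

900 → 1500 m (dry, 9.8°C/km): ΔT = -9.8 × 0.6 = -5.88°C → T = 13.92°C
1500 → 3000 m (saturated, 6.3°C/km): ΔT = -6.3 × 1.5 = -9.45°C → T = 4.47°C
3000 → 1100 m (dry descent, 9.8°C/km): ΔT = +9.8 × 1.9 = +18.62°C → T = 23.09°C
Net change vs windward start: 23.09 − 19.8 = +3.29°C

+3.29°C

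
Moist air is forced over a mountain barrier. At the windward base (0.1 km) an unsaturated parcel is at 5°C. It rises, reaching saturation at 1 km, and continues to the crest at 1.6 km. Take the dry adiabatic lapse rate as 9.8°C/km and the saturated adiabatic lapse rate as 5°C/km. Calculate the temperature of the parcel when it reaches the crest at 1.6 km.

From 100 m to 1000 m (dry): cools by 9.8 × 0.9 = 8.82°C, giving -3.82°C.
From 1000 m to 1600 m (saturated): cools by 5 × 0.6 = 3°C, giving -6.82°C.

-6.82°C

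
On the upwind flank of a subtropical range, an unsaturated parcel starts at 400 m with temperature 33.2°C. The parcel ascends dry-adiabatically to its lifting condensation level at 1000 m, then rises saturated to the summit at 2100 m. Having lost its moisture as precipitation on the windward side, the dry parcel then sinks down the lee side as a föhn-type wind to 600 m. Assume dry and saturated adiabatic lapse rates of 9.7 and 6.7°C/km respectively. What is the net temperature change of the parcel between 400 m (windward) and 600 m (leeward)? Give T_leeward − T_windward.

400 → 1000 m (dry, 9.7°C/km): ΔT = -9.7 × 0.6 = -5.82°C → T = 27.38°C
1000 → 2100 m (saturated, 6.7°C/km): ΔT = -6.7 × 1.1 = -7.37°C → T = 20.01°C
2100 → 600 m (dry descent, 9.7°C/km): ΔT = +9.7 × 1.5 = +14.55°C → T = 34.56°C
Net change vs windward start: 34.56 − 33.2 = +1.36°C

+1.36°C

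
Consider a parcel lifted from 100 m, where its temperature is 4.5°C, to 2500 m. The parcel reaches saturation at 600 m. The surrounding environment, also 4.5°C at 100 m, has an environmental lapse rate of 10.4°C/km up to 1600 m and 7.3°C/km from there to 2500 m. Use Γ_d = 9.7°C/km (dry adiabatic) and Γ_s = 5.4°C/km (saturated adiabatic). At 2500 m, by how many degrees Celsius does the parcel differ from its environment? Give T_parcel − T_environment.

Parcel:
  100–600 m, dry: Δz = 0.5 km ⇒ ΔT = -4.85°C; T = -0.35°C
  600–2500 m, saturated: Δz = 1.9 km ⇒ ΔT = -10.26°C; T = -10.61°C
Environment:
  100–1600 m, environment, lower layer: Δz = 1.5 km ⇒ ΔT = -15.6°C; T = -11.1°C
  1600–2500 m, environment, upper layer: Δz = 0.9 km ⇒ ΔT = -6.57°C; T = -17.67°C
T_parcel − T_env = -10.61 − (-17.67) = +7.06°C

+7.06°C (parcel warmer than environment)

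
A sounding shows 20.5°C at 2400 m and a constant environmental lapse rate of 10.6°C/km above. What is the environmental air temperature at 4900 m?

2400–4900 m, environmental: Δz = 2.5 km ⇒ ΔT = -26.5°C; T = -6°C

-6°C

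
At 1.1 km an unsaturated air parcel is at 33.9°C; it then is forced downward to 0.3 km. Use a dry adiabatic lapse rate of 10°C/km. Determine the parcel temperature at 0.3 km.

From 1100 m to 300 m (dry adiabatic): warms by 10 × 0.8 = 8°C, giving 41.9°C.

41.9°C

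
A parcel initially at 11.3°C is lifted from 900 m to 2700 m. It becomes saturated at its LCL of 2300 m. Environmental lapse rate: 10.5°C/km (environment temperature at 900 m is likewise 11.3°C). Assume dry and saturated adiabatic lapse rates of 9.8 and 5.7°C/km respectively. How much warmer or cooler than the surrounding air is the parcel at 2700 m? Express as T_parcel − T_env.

Parcel:
  900 → 2300 m (dry, 9.8°C/km): ΔT = -9.8 × 1.4 = -13.72°C → T = -2.42°C
  2300 → 2700 m (saturated, 5.7°C/km): ΔT = -5.7 × 0.4 = -2.28°C → T = -4.7°C
Environment:
  900 → 2700 m (environment, 10.5°C/km): ΔT = -10.5 × 1.8 = -18.9°C → T = -7.6°C
T_parcel − T_env = -4.7 − (-7.6) = +2.9°C

+2.9°C (parcel warmer than environment)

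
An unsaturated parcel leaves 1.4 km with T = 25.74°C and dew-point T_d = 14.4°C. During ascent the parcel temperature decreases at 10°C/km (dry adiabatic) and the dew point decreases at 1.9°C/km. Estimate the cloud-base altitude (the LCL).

T and T_d converge at 10 − 1.9 = 8.1°C per km
Height above start = (25.74 − 14.4) / 8.1 = 1.4 km
LCL altitude = 1400 m + 1400 m = 2800 m

2.8 km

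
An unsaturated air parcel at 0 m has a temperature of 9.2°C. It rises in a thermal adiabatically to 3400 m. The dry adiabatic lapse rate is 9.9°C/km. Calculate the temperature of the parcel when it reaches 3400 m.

0 → 3400 m (dry adiabatic, 9.9°C/km): ΔT = -9.9 × 3.4 = -33.66°C → T = -24.46°C

-24.46°C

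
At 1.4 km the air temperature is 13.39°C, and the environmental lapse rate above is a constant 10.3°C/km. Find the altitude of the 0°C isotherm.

Height above start = (13.39 − 0) / 10.3 = 1.3 km
Altitude = 1400 m + 1300 m = 2700 m

2.7 km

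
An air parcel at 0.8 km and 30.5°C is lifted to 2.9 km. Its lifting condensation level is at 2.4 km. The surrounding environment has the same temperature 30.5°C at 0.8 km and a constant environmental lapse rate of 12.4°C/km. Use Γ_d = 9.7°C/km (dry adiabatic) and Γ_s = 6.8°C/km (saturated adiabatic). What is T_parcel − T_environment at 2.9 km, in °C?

Parcel:
  800–2400 m, dry: Δz = 1.6 km ⇒ ΔT = -15.52°C; T = 14.98°C
  2400–2900 m, saturated: Δz = 0.5 km ⇒ ΔT = -3.4°C; T = 11.58°C
Environment:
  800–2900 m, environment: Δz = 2.1 km ⇒ ΔT = -26.04°C; T = 4.46°C
T_parcel − T_env = 11.58 − 4.46 = +7.12°C

+7.12°C (parcel warmer than environment)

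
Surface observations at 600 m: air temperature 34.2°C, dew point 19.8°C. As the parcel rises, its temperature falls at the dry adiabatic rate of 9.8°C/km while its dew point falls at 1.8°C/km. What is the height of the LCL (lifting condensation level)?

2400 m

T and T_d converge at 9.8 − 1.8 = 8°C per km
Height above start = (34.2 − 19.8) / 8 = 1.8 km
LCL altitude = 600 m + 1800 m = 2400 m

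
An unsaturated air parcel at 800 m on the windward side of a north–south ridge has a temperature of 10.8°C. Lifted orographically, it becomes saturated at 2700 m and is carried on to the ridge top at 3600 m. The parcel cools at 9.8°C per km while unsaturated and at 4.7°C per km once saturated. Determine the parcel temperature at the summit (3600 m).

-12.05°C

Dry to 2700 m: -9.8 × 1.9 km = -18.62°C, so T = -7.82°C.
Saturated to 3600 m: -4.7 × 0.9 km = -4.23°C, so T = -12.05°C.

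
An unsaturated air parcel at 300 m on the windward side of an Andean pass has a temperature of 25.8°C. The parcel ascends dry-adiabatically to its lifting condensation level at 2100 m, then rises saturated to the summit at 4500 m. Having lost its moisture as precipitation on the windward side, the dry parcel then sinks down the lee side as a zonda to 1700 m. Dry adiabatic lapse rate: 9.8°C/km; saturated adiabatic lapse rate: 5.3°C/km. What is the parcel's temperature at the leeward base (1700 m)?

From 300 m to 2100 m (dry): cools by 9.8 × 1.8 = 17.64°C, giving 8.16°C.
From 2100 m to 4500 m (saturated): cools by 5.3 × 2.4 = 12.72°C, giving -4.56°C.
From 4500 m to 1700 m (dry descent): warms by 9.8 × 2.8 = 27.44°C, giving 22.88°C.

22.88°C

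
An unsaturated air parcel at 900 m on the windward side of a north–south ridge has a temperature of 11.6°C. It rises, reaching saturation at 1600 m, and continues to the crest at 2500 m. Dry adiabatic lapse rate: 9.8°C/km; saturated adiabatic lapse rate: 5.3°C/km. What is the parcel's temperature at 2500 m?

900–1600 m, dry: Δz = 0.7 km ⇒ ΔT = -6.86°C; T = 4.74°C
1600–2500 m, saturated: Δz = 0.9 km ⇒ ΔT = -4.77°C; T = -0.03°C

-0.03°C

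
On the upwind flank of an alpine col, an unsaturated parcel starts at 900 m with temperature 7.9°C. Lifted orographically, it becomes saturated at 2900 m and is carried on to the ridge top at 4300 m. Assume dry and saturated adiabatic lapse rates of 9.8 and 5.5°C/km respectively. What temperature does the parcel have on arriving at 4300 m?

-19.4°C

Dry to 2900 m: -9.8 × 2 km = -19.6°C, so T = -11.7°C.
Saturated to 4300 m: -5.5 × 1.4 km = -7.7°C, so T = -19.4°C.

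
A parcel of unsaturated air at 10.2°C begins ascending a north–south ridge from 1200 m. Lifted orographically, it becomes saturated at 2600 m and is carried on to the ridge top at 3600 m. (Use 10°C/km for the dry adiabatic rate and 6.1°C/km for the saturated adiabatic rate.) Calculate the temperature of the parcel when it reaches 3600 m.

1200–2600 m, dry: Δz = 1.4 km ⇒ ΔT = -14°C; T = -3.8°C
2600–3600 m, saturated: Δz = 1 km ⇒ ΔT = -6.1°C; T = -9.9°C

-9.9°C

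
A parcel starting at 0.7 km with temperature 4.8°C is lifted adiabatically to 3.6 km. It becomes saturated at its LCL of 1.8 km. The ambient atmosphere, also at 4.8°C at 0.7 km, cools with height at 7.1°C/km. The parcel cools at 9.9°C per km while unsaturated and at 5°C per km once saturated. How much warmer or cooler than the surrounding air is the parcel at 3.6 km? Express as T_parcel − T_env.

Parcel:
  Dry to 1800 m: -9.9 × 1.1 km = -10.89°C, so T = -6.09°C.
  Saturated to 3600 m: -5 × 1.8 km = -9°C, so T = -15.09°C.
Environment:
  Environment to 3600 m: -7.1 × 2.9 km = -20.59°C, so T = -15.79°C.
T_parcel − T_env = -15.09 − (-15.79) = +0.7°C

+0.7°C (parcel warmer than environment)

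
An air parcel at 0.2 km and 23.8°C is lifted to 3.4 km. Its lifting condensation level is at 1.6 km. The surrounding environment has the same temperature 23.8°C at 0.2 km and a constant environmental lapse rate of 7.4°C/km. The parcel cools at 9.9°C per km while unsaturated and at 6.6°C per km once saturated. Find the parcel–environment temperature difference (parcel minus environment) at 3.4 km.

Parcel:
  200–1600 m, dry: Δz = 1.4 km ⇒ ΔT = -13.86°C; T = 9.94°C
  1600–3400 m, saturated: Δz = 1.8 km ⇒ ΔT = -11.88°C; T = -1.94°C
Environment:
  200–3400 m, environment: Δz = 3.2 km ⇒ ΔT = -23.68°C; T = 0.12°C
T_parcel − T_env = -1.94 − 0.12 = -2.06°C

-2.06°C (parcel cooler than environment)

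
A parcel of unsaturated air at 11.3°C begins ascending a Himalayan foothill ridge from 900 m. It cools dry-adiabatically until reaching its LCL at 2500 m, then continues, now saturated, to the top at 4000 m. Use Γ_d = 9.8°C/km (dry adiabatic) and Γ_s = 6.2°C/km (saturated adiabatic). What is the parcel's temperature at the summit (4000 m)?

From 900 m to 2500 m (dry): cools by 9.8 × 1.6 = 15.68°C, giving -4.38°C.
From 2500 m to 4000 m (saturated): cools by 6.2 × 1.5 = 9.3°C, giving -13.68°C.

-13.68°C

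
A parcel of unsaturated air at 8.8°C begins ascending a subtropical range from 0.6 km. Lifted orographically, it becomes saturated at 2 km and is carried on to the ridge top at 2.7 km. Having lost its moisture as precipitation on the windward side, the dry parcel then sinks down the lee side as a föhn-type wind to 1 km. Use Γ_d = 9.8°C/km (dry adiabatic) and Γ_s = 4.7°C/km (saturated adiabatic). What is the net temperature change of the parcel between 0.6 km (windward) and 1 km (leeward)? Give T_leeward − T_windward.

-0.35°C

Dry to 2000 m: -9.8 × 1.4 km = -13.72°C, so T = -4.92°C.
Saturated to 2700 m: -4.7 × 0.7 km = -3.29°C, so T = -8.21°C.
Dry descent to 1000 m: +9.8 × 1.7 km = +16.66°C, so T = 8.45°C.
Net change vs windward start: 8.45 − 8.8 = -0.35°C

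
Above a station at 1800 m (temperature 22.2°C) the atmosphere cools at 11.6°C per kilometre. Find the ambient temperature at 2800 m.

1800–2800 m, environmental: Δz = 1 km ⇒ ΔT = -11.6°C; T = 10.6°C

10.6°C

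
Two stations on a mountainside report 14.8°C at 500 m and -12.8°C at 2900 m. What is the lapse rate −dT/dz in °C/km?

Γ = −ΔT/Δz = (14.8 − (-12.8)) / (2900 − 500) m
  = 27.6°C / 2.4 km = 11.5°C/km

11.5°C/km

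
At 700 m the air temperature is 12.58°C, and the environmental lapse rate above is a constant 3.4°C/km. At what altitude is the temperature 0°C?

4400 m

Height above start = (12.58 − 0) / 3.4 = 3.7 km
Altitude = 700 m + 3700 m = 4400 m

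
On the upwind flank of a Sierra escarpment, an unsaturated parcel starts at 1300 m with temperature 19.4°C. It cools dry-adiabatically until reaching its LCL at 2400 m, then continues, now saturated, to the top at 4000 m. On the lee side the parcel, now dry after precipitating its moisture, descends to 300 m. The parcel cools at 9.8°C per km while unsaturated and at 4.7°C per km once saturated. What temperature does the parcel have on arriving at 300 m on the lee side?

1300 → 2400 m (dry, 9.8°C/km): ΔT = -9.8 × 1.1 = -10.78°C → T = 8.62°C
2400 → 4000 m (saturated, 4.7°C/km): ΔT = -4.7 × 1.6 = -7.52°C → T = 1.1°C
4000 → 300 m (dry descent, 9.8°C/km): ΔT = +9.8 × 3.7 = +36.26°C → T = 37.36°C

37.36°C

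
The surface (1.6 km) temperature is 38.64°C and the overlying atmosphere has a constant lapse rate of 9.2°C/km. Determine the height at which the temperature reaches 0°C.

Height above start = (38.64 − 0) / 9.2 = 4.2 km
Altitude = 1600 m + 4200 m = 5800 m

5.8 km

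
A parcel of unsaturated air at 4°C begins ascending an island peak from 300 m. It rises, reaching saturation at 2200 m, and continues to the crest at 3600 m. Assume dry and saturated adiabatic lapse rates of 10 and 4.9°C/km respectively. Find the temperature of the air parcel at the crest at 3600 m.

-21.86°C

300–2200 m, dry: Δz = 1.9 km ⇒ ΔT = -19°C; T = -15°C
2200–3600 m, saturated: Δz = 1.4 km ⇒ ΔT = -6.86°C; T = -21.86°C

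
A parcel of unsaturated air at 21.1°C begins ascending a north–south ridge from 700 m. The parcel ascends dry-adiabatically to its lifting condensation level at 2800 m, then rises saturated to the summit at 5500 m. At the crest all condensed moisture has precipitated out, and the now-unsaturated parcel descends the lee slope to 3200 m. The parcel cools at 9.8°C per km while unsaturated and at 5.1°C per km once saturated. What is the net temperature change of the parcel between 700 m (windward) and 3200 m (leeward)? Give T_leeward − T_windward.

From 700 m to 2800 m (dry): cools by 9.8 × 2.1 = 20.58°C, giving 0.52°C.
From 2800 m to 5500 m (saturated): cools by 5.1 × 2.7 = 13.77°C, giving -13.25°C.
From 5500 m to 3200 m (dry descent): warms by 9.8 × 2.3 = 22.54°C, giving 9.29°C.
Net change vs windward start: 9.29 − 21.1 = -11.81°C

-11.81°C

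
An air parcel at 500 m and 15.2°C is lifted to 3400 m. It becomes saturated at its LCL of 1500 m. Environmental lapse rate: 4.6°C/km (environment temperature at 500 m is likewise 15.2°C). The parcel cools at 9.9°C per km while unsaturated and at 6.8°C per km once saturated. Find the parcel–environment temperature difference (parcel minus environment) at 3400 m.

Parcel:
  500 → 1500 m (dry, 9.9°C/km): ΔT = -9.9 × 1 = -9.9°C → T = 5.3°C
  1500 → 3400 m (saturated, 6.8°C/km): ΔT = -6.8 × 1.9 = -12.92°C → T = -7.62°C
Environment:
  500 → 3400 m (environment, 4.6°C/km): ΔT = -4.6 × 2.9 = -13.34°C → T = 1.86°C
T_parcel − T_env = -7.62 − 1.86 = -9.48°C

-9.48°C (parcel cooler than environment)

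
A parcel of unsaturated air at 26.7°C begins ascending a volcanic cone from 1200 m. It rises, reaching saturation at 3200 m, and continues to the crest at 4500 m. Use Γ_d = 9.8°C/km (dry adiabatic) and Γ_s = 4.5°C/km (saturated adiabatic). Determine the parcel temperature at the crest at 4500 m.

From 1200 m to 3200 m (dry): cools by 9.8 × 2 = 19.6°C, giving 7.1°C.
From 3200 m to 4500 m (saturated): cools by 4.5 × 1.3 = 5.85°C, giving 1.25°C.

1.25°C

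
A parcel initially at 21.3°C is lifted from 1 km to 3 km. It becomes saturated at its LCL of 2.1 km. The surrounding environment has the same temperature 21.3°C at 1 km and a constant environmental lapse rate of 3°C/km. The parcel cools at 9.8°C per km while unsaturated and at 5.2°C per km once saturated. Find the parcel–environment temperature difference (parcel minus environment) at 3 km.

-9.46°C (parcel cooler than environment)

Parcel:
  Dry to 2100 m: -9.8 × 1.1 km = -10.78°C, so T = 10.52°C.
  Saturated to 3000 m: -5.2 × 0.9 km = -4.68°C, so T = 5.84°C.
Environment:
  Environment to 3000 m: -3 × 2 km = -6°C, so T = 15.3°C.
T_parcel − T_env = 5.84 − 15.3 = -9.46°C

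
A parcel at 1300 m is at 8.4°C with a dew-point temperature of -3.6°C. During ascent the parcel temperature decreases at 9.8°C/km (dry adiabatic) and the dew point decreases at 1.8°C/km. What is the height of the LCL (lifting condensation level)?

2800 m

T and T_d converge at 9.8 − 1.8 = 8°C per km
Height above start = (8.4 − (-3.6)) / 8 = 1.5 km
LCL altitude = 1300 m + 1500 m = 2800 m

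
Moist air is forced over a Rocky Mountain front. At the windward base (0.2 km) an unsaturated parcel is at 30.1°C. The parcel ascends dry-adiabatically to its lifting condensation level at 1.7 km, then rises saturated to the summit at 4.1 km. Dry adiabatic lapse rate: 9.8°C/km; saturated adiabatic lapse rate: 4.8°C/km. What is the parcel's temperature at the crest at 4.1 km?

3.88°C

200–1700 m, dry: Δz = 1.5 km ⇒ ΔT = -14.7°C; T = 15.4°C
1700–4100 m, saturated: Δz = 2.4 km ⇒ ΔT = -11.52°C; T = 3.88°C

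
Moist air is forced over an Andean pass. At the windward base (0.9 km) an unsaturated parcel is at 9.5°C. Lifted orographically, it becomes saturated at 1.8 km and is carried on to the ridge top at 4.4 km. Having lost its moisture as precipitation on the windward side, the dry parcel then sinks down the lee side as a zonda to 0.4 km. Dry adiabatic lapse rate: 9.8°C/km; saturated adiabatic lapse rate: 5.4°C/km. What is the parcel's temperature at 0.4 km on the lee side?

From 900 m to 1800 m (dry): cools by 9.8 × 0.9 = 8.82°C, giving 0.68°C.
From 1800 m to 4400 m (saturated): cools by 5.4 × 2.6 = 14.04°C, giving -13.36°C.
From 4400 m to 400 m (dry descent): warms by 9.8 × 4 = 39.2°C, giving 25.84°C.

25.84°C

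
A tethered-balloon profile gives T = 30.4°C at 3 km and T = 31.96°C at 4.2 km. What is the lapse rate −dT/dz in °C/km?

Γ = −ΔT/Δz = (30.4 − 31.96) / (4200 − 3000) m
  = -1.56°C / 1.2 km = -1.3°C/km

-1.3°C/km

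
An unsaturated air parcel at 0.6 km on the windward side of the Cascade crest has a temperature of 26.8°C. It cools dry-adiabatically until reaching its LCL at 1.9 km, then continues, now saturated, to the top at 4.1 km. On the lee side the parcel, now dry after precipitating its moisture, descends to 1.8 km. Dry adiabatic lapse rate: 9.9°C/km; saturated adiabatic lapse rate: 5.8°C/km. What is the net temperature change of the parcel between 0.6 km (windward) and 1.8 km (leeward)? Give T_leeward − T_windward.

From 600 m to 1900 m (dry): cools by 9.9 × 1.3 = 12.87°C, giving 13.93°C.
From 1900 m to 4100 m (saturated): cools by 5.8 × 2.2 = 12.76°C, giving 1.17°C.
From 4100 m to 1800 m (dry descent): warms by 9.9 × 2.3 = 22.77°C, giving 23.94°C.
Net change vs windward start: 23.94 − 26.8 = -2.86°C

-2.86°C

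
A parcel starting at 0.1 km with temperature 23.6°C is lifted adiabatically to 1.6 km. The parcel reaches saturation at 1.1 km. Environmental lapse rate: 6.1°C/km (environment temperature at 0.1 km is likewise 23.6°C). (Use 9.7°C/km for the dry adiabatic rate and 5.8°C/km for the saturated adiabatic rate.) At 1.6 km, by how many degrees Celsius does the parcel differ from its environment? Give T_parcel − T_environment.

Parcel:
  From 100 m to 1100 m (dry): cools by 9.7 × 1 = 9.7°C, giving 13.9°C.
  From 1100 m to 1600 m (saturated): cools by 5.8 × 0.5 = 2.9°C, giving 11°C.
Environment:
  From 100 m to 1600 m (environment): cools by 6.1 × 1.5 = 9.15°C, giving 14.45°C.
T_parcel − T_env = 11 − 14.45 = -3.45°C

-3.45°C (parcel cooler than environment)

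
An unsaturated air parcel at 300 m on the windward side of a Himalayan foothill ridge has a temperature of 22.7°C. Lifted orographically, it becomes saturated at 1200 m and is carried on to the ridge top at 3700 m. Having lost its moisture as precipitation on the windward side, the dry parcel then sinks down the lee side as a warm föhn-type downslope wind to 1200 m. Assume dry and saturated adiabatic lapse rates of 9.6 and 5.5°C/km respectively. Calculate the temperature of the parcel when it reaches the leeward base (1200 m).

24.31°C

300 → 1200 m (dry, 9.6°C/km): ΔT = -9.6 × 0.9 = -8.64°C → T = 14.06°C
1200 → 3700 m (saturated, 5.5°C/km): ΔT = -5.5 × 2.5 = -13.75°C → T = 0.31°C
3700 → 1200 m (dry descent, 9.6°C/km): ΔT = +9.6 × 2.5 = +24°C → T = 24.31°C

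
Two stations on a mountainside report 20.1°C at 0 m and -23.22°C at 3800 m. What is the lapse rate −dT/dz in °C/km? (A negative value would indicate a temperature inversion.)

11.4°C/km

Γ = −ΔT/Δz = (20.1 − (-23.22)) / (3800 − 0) m
  = 43.32°C / 3.8 km = 11.4°C/km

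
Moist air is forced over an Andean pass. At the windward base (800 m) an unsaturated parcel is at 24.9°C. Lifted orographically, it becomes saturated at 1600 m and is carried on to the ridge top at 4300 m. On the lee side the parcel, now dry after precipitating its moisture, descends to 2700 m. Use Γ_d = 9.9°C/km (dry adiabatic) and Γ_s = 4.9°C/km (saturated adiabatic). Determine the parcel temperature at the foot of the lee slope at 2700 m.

19.59°C

800 → 1600 m (dry, 9.9°C/km): ΔT = -9.9 × 0.8 = -7.92°C → T = 16.98°C
1600 → 4300 m (saturated, 4.9°C/km): ΔT = -4.9 × 2.7 = -13.23°C → T = 3.75°C
4300 → 2700 m (dry descent, 9.9°C/km): ΔT = +9.9 × 1.6 = +15.84°C → T = 19.59°C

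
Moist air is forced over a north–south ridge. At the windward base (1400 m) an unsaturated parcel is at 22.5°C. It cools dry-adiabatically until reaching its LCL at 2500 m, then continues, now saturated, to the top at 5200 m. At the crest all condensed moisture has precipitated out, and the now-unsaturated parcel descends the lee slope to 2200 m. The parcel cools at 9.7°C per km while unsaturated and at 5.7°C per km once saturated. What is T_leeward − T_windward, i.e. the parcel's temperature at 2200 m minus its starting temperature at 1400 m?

+3.04°C

1400 → 2500 m (dry, 9.7°C/km): ΔT = -9.7 × 1.1 = -10.67°C → T = 11.83°C
2500 → 5200 m (saturated, 5.7°C/km): ΔT = -5.7 × 2.7 = -15.39°C → T = -3.56°C
5200 → 2200 m (dry descent, 9.7°C/km): ΔT = +9.7 × 3 = +29.1°C → T = 25.54°C
Net change vs windward start: 25.54 − 22.5 = +3.04°C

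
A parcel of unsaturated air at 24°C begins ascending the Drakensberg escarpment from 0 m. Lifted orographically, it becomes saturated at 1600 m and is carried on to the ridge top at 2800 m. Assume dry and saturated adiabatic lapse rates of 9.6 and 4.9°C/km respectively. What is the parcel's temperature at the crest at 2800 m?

2.76°C

From 0 m to 1600 m (dry): cools by 9.6 × 1.6 = 15.36°C, giving 8.64°C.
From 1600 m to 2800 m (saturated): cools by 4.9 × 1.2 = 5.88°C, giving 2.76°C.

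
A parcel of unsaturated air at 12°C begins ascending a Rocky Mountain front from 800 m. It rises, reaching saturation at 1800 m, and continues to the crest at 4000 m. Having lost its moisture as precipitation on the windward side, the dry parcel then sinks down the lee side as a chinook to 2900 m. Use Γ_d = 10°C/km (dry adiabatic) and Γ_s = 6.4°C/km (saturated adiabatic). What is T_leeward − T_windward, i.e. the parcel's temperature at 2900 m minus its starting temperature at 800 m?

-13.08°C

800 → 1800 m (dry, 10°C/km): ΔT = -10 × 1 = -10°C → T = 2°C
1800 → 4000 m (saturated, 6.4°C/km): ΔT = -6.4 × 2.2 = -14.08°C → T = -12.08°C
4000 → 2900 m (dry descent, 10°C/km): ΔT = +10 × 1.1 = +11°C → T = -1.08°C
Net change vs windward start: -1.08 − 12 = -13.08°C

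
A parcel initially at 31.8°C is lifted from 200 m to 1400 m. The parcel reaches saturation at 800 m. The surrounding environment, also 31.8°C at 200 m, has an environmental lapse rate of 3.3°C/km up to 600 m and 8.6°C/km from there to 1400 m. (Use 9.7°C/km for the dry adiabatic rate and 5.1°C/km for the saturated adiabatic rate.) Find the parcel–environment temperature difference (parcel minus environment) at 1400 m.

-0.68°C (parcel cooler than environment)

Parcel:
  From 200 m to 800 m (dry): cools by 9.7 × 0.6 = 5.82°C, giving 25.98°C.
  From 800 m to 1400 m (saturated): cools by 5.1 × 0.6 = 3.06°C, giving 22.92°C.
Environment:
  From 200 m to 600 m (environment, lower layer): cools by 3.3 × 0.4 = 1.32°C, giving 30.48°C.
  From 600 m to 1400 m (environment, upper layer): cools by 8.6 × 0.8 = 6.88°C, giving 23.6°C.
T_parcel − T_env = 22.92 − 23.6 = -0.68°C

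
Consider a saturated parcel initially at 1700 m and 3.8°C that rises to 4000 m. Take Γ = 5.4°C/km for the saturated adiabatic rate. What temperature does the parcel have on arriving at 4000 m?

1700 → 4000 m (saturated adiabatic, 5.4°C/km): ΔT = -5.4 × 2.3 = -12.42°C → T = -8.62°C

-8.62°C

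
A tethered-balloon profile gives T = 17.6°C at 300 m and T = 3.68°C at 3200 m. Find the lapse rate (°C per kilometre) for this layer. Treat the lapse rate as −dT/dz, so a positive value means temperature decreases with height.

4.8°C/km

Γ = −ΔT/Δz = (17.6 − 3.68) / (3200 − 300) m
  = 13.92°C / 2.9 km = 4.8°C/km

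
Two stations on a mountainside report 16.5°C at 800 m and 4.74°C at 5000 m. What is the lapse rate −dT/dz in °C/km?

Γ = −ΔT/Δz = (16.5 − 4.74) / (5000 − 800) m
  = 11.76°C / 4.2 km = 2.8°C/km

2.8°C/km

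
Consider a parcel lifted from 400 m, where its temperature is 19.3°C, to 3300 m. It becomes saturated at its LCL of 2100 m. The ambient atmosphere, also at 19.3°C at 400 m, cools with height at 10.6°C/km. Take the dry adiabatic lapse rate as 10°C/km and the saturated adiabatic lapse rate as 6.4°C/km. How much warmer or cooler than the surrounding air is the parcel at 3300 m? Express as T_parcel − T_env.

+6.06°C (parcel warmer than environment)

Parcel:
  400 → 2100 m (dry, 10°C/km): ΔT = -10 × 1.7 = -17°C → T = 2.3°C
  2100 → 3300 m (saturated, 6.4°C/km): ΔT = -6.4 × 1.2 = -7.68°C → T = -5.38°C
Environment:
  400 → 3300 m (environment, 10.6°C/km): ΔT = -10.6 × 2.9 = -30.74°C → T = -11.44°C
T_parcel − T_env = -5.38 − (-11.44) = +6.06°C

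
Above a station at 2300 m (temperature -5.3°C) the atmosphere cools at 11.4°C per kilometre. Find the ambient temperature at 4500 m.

-30.38°C

Environmental to 4500 m: -11.4 × 2.2 km = -25.08°C, so T = -30.38°C.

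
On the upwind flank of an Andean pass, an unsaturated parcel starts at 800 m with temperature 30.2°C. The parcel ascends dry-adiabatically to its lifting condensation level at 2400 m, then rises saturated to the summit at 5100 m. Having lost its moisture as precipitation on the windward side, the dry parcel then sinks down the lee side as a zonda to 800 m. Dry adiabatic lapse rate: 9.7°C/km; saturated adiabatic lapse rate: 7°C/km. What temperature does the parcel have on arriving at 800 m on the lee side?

37.49°C

800–2400 m, dry: Δz = 1.6 km ⇒ ΔT = -15.52°C; T = 14.68°C
2400–5100 m, saturated: Δz = 2.7 km ⇒ ΔT = -18.9°C; T = -4.22°C
5100–800 m, dry descent: Δz = 4.3 km ⇒ ΔT = +41.71°C; T = 37.49°C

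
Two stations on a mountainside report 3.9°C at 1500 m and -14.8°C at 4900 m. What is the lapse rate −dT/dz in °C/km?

5.5°C/km

Γ = −ΔT/Δz = (3.9 − (-14.8)) / (4900 − 1500) m
  = 18.7°C / 3.4 km = 5.5°C/km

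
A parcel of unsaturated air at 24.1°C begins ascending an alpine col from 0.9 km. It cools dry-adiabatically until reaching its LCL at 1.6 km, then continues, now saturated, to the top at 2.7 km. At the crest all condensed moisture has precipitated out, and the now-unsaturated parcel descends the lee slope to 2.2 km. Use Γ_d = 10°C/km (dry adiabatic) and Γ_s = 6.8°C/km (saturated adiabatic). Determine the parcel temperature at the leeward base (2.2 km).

14.62°C

900–1600 m, dry: Δz = 0.7 km ⇒ ΔT = -7°C; T = 17.1°C
1600–2700 m, saturated: Δz = 1.1 km ⇒ ΔT = -7.48°C; T = 9.62°C
2700–2200 m, dry descent: Δz = 0.5 km ⇒ ΔT = +5°C; T = 14.62°C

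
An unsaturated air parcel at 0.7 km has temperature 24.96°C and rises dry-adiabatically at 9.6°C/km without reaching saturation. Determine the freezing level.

Height above start = (24.96 − 0) / 9.6 = 2.6 km
Altitude = 700 m + 2600 m = 3300 m

3.3 km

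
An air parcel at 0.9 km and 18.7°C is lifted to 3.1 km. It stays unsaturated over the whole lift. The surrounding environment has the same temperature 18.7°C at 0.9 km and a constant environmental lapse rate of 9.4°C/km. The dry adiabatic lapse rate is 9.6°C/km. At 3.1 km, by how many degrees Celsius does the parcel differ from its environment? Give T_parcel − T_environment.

-0.44°C (parcel cooler than environment)

Parcel:
  900 → 3100 m (dry, 9.6°C/km): ΔT = -9.6 × 2.2 = -21.12°C → T = -2.42°C
Environment:
  900 → 3100 m (environment, 9.4°C/km): ΔT = -9.4 × 2.2 = -20.68°C → T = -1.98°C
T_parcel − T_env = -2.42 − (-1.98) = -0.44°C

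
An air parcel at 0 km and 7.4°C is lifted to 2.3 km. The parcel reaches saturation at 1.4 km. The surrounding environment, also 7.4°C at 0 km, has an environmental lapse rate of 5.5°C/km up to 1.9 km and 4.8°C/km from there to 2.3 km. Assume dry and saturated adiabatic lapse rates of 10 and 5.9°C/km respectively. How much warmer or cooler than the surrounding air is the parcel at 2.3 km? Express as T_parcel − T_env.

-6.94°C (parcel cooler than environment)

Parcel:
  0–1400 m, dry: Δz = 1.4 km ⇒ ΔT = -14°C; T = -6.6°C
  1400–2300 m, saturated: Δz = 0.9 km ⇒ ΔT = -5.31°C; T = -11.91°C
Environment:
  0–1900 m, environment, lower layer: Δz = 1.9 km ⇒ ΔT = -10.45°C; T = -3.05°C
  1900–2300 m, environment, upper layer: Δz = 0.4 km ⇒ ΔT = -1.92°C; T = -4.97°C
T_parcel − T_env = -11.91 − (-4.97) = -6.94°C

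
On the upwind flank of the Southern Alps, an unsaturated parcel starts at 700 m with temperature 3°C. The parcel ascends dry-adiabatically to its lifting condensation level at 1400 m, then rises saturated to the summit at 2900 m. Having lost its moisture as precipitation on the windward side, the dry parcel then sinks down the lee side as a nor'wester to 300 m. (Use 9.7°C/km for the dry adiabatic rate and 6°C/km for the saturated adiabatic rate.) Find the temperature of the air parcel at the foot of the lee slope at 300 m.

Dry to 1400 m: -9.7 × 0.7 km = -6.79°C, so T = -3.79°C.
Saturated to 2900 m: -6 × 1.5 km = -9°C, so T = -12.79°C.
Dry descent to 300 m: +9.7 × 2.6 km = +25.22°C, so T = 12.43°C.

12.43°C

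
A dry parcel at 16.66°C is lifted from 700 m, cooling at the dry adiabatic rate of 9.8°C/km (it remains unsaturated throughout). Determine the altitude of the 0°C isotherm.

Height above start = (16.66 − 0) / 9.8 = 1.7 km
Altitude = 700 m + 1700 m = 2400 m

2400 m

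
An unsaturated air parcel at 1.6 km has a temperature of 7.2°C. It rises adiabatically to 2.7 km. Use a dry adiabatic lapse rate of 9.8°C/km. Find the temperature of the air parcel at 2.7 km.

1600 → 2700 m (dry adiabatic, 9.8°C/km): ΔT = -9.8 × 1.1 = -10.78°C → T = -3.58°C

-3.58°C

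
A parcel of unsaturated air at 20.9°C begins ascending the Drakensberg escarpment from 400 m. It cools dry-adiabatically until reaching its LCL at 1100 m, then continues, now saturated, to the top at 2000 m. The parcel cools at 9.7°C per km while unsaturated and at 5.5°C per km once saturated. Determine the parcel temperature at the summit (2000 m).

9.16°C

400–1100 m, dry: Δz = 0.7 km ⇒ ΔT = -6.79°C; T = 14.11°C
1100–2000 m, saturated: Δz = 0.9 km ⇒ ΔT = -4.95°C; T = 9.16°C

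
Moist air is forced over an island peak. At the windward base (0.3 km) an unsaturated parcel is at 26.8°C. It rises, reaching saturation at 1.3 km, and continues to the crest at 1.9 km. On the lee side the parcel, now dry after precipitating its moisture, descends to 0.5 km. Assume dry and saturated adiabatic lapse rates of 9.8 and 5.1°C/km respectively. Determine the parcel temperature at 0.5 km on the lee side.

From 300 m to 1300 m (dry): cools by 9.8 × 1 = 9.8°C, giving 17°C.
From 1300 m to 1900 m (saturated): cools by 5.1 × 0.6 = 3.06°C, giving 13.94°C.
From 1900 m to 500 m (dry descent): warms by 9.8 × 1.4 = 13.72°C, giving 27.66°C.

27.66°C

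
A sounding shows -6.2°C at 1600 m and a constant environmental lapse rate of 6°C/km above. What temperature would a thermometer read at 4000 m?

-20.6°C

From 1600 m to 4000 m (environmental): cools by 6 × 2.4 = 14.4°C, giving -20.6°C.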